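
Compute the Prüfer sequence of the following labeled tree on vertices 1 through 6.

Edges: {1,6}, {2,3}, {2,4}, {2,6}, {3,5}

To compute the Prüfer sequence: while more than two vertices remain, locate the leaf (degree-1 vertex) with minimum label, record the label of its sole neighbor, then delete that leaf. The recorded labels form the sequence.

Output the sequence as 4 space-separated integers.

Answer: 6 2 3 2

Derivation:
Step 1: leaves = {1,4,5}. Remove smallest leaf 1, emit neighbor 6.
Step 2: leaves = {4,5,6}. Remove smallest leaf 4, emit neighbor 2.
Step 3: leaves = {5,6}. Remove smallest leaf 5, emit neighbor 3.
Step 4: leaves = {3,6}. Remove smallest leaf 3, emit neighbor 2.
Done: 2 vertices remain (2, 6). Sequence = [6 2 3 2]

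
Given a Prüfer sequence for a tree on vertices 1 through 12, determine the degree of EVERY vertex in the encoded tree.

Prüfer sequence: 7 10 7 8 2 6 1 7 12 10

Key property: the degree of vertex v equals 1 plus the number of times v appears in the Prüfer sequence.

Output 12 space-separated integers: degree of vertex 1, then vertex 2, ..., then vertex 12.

Answer: 2 2 1 1 1 2 4 2 1 3 1 2

Derivation:
p_1 = 7: count[7] becomes 1
p_2 = 10: count[10] becomes 1
p_3 = 7: count[7] becomes 2
p_4 = 8: count[8] becomes 1
p_5 = 2: count[2] becomes 1
p_6 = 6: count[6] becomes 1
p_7 = 1: count[1] becomes 1
p_8 = 7: count[7] becomes 3
p_9 = 12: count[12] becomes 1
p_10 = 10: count[10] becomes 2
Degrees (1 + count): deg[1]=1+1=2, deg[2]=1+1=2, deg[3]=1+0=1, deg[4]=1+0=1, deg[5]=1+0=1, deg[6]=1+1=2, deg[7]=1+3=4, deg[8]=1+1=2, deg[9]=1+0=1, deg[10]=1+2=3, deg[11]=1+0=1, deg[12]=1+1=2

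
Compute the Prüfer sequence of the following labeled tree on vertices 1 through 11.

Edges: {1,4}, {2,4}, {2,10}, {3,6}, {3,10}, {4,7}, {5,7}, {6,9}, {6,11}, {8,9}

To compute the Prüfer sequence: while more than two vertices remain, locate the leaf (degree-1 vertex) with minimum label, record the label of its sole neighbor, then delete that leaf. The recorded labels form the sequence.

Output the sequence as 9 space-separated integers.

Step 1: leaves = {1,5,8,11}. Remove smallest leaf 1, emit neighbor 4.
Step 2: leaves = {5,8,11}. Remove smallest leaf 5, emit neighbor 7.
Step 3: leaves = {7,8,11}. Remove smallest leaf 7, emit neighbor 4.
Step 4: leaves = {4,8,11}. Remove smallest leaf 4, emit neighbor 2.
Step 5: leaves = {2,8,11}. Remove smallest leaf 2, emit neighbor 10.
Step 6: leaves = {8,10,11}. Remove smallest leaf 8, emit neighbor 9.
Step 7: leaves = {9,10,11}. Remove smallest leaf 9, emit neighbor 6.
Step 8: leaves = {10,11}. Remove smallest leaf 10, emit neighbor 3.
Step 9: leaves = {3,11}. Remove smallest leaf 3, emit neighbor 6.
Done: 2 vertices remain (6, 11). Sequence = [4 7 4 2 10 9 6 3 6]

Answer: 4 7 4 2 10 9 6 3 6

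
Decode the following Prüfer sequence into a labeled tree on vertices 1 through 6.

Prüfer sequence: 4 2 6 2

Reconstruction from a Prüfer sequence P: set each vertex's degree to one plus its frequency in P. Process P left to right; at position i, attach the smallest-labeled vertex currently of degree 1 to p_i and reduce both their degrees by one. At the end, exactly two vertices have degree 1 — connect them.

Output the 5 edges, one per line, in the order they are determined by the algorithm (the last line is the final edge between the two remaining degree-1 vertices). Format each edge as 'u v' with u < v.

Answer: 1 4
2 3
4 6
2 5
2 6

Derivation:
Initial degrees: {1:1, 2:3, 3:1, 4:2, 5:1, 6:2}
Step 1: smallest deg-1 vertex = 1, p_1 = 4. Add edge {1,4}. Now deg[1]=0, deg[4]=1.
Step 2: smallest deg-1 vertex = 3, p_2 = 2. Add edge {2,3}. Now deg[3]=0, deg[2]=2.
Step 3: smallest deg-1 vertex = 4, p_3 = 6. Add edge {4,6}. Now deg[4]=0, deg[6]=1.
Step 4: smallest deg-1 vertex = 5, p_4 = 2. Add edge {2,5}. Now deg[5]=0, deg[2]=1.
Final: two remaining deg-1 vertices are 2, 6. Add edge {2,6}.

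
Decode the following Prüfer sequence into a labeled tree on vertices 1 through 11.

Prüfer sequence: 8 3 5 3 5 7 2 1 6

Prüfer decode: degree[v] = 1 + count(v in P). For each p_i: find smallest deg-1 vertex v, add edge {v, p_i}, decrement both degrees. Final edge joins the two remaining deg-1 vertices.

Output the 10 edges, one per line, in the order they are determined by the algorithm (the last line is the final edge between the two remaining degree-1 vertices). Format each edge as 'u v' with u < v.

Initial degrees: {1:2, 2:2, 3:3, 4:1, 5:3, 6:2, 7:2, 8:2, 9:1, 10:1, 11:1}
Step 1: smallest deg-1 vertex = 4, p_1 = 8. Add edge {4,8}. Now deg[4]=0, deg[8]=1.
Step 2: smallest deg-1 vertex = 8, p_2 = 3. Add edge {3,8}. Now deg[8]=0, deg[3]=2.
Step 3: smallest deg-1 vertex = 9, p_3 = 5. Add edge {5,9}. Now deg[9]=0, deg[5]=2.
Step 4: smallest deg-1 vertex = 10, p_4 = 3. Add edge {3,10}. Now deg[10]=0, deg[3]=1.
Step 5: smallest deg-1 vertex = 3, p_5 = 5. Add edge {3,5}. Now deg[3]=0, deg[5]=1.
Step 6: smallest deg-1 vertex = 5, p_6 = 7. Add edge {5,7}. Now deg[5]=0, deg[7]=1.
Step 7: smallest deg-1 vertex = 7, p_7 = 2. Add edge {2,7}. Now deg[7]=0, deg[2]=1.
Step 8: smallest deg-1 vertex = 2, p_8 = 1. Add edge {1,2}. Now deg[2]=0, deg[1]=1.
Step 9: smallest deg-1 vertex = 1, p_9 = 6. Add edge {1,6}. Now deg[1]=0, deg[6]=1.
Final: two remaining deg-1 vertices are 6, 11. Add edge {6,11}.

Answer: 4 8
3 8
5 9
3 10
3 5
5 7
2 7
1 2
1 6
6 11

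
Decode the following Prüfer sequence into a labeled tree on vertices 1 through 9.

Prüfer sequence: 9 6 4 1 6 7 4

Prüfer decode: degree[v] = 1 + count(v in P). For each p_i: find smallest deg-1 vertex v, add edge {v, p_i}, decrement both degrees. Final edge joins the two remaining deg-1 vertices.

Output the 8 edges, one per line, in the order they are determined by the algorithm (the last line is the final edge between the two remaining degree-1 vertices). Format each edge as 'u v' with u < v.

Answer: 2 9
3 6
4 5
1 8
1 6
6 7
4 7
4 9

Derivation:
Initial degrees: {1:2, 2:1, 3:1, 4:3, 5:1, 6:3, 7:2, 8:1, 9:2}
Step 1: smallest deg-1 vertex = 2, p_1 = 9. Add edge {2,9}. Now deg[2]=0, deg[9]=1.
Step 2: smallest deg-1 vertex = 3, p_2 = 6. Add edge {3,6}. Now deg[3]=0, deg[6]=2.
Step 3: smallest deg-1 vertex = 5, p_3 = 4. Add edge {4,5}. Now deg[5]=0, deg[4]=2.
Step 4: smallest deg-1 vertex = 8, p_4 = 1. Add edge {1,8}. Now deg[8]=0, deg[1]=1.
Step 5: smallest deg-1 vertex = 1, p_5 = 6. Add edge {1,6}. Now deg[1]=0, deg[6]=1.
Step 6: smallest deg-1 vertex = 6, p_6 = 7. Add edge {6,7}. Now deg[6]=0, deg[7]=1.
Step 7: smallest deg-1 vertex = 7, p_7 = 4. Add edge {4,7}. Now deg[7]=0, deg[4]=1.
Final: two remaining deg-1 vertices are 4, 9. Add edge {4,9}.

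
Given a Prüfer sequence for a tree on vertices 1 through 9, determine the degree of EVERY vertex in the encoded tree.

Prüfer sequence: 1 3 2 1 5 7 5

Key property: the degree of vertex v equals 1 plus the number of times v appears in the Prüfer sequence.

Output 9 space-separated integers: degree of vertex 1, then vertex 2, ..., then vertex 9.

Answer: 3 2 2 1 3 1 2 1 1

Derivation:
p_1 = 1: count[1] becomes 1
p_2 = 3: count[3] becomes 1
p_3 = 2: count[2] becomes 1
p_4 = 1: count[1] becomes 2
p_5 = 5: count[5] becomes 1
p_6 = 7: count[7] becomes 1
p_7 = 5: count[5] becomes 2
Degrees (1 + count): deg[1]=1+2=3, deg[2]=1+1=2, deg[3]=1+1=2, deg[4]=1+0=1, deg[5]=1+2=3, deg[6]=1+0=1, deg[7]=1+1=2, deg[8]=1+0=1, deg[9]=1+0=1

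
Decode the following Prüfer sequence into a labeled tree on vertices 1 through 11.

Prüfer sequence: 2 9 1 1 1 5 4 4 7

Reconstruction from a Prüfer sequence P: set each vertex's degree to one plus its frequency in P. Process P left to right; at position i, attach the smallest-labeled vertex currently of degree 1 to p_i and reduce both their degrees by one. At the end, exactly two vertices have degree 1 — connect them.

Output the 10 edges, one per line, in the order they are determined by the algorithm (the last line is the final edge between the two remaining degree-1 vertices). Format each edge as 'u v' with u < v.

Initial degrees: {1:4, 2:2, 3:1, 4:3, 5:2, 6:1, 7:2, 8:1, 9:2, 10:1, 11:1}
Step 1: smallest deg-1 vertex = 3, p_1 = 2. Add edge {2,3}. Now deg[3]=0, deg[2]=1.
Step 2: smallest deg-1 vertex = 2, p_2 = 9. Add edge {2,9}. Now deg[2]=0, deg[9]=1.
Step 3: smallest deg-1 vertex = 6, p_3 = 1. Add edge {1,6}. Now deg[6]=0, deg[1]=3.
Step 4: smallest deg-1 vertex = 8, p_4 = 1. Add edge {1,8}. Now deg[8]=0, deg[1]=2.
Step 5: smallest deg-1 vertex = 9, p_5 = 1. Add edge {1,9}. Now deg[9]=0, deg[1]=1.
Step 6: smallest deg-1 vertex = 1, p_6 = 5. Add edge {1,5}. Now deg[1]=0, deg[5]=1.
Step 7: smallest deg-1 vertex = 5, p_7 = 4. Add edge {4,5}. Now deg[5]=0, deg[4]=2.
Step 8: smallest deg-1 vertex = 10, p_8 = 4. Add edge {4,10}. Now deg[10]=0, deg[4]=1.
Step 9: smallest deg-1 vertex = 4, p_9 = 7. Add edge {4,7}. Now deg[4]=0, deg[7]=1.
Final: two remaining deg-1 vertices are 7, 11. Add edge {7,11}.

Answer: 2 3
2 9
1 6
1 8
1 9
1 5
4 5
4 10
4 7
7 11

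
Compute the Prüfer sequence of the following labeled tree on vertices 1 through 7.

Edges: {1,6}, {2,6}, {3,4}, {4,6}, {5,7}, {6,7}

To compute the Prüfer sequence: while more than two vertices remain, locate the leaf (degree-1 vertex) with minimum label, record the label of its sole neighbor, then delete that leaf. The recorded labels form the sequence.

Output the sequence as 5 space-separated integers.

Step 1: leaves = {1,2,3,5}. Remove smallest leaf 1, emit neighbor 6.
Step 2: leaves = {2,3,5}. Remove smallest leaf 2, emit neighbor 6.
Step 3: leaves = {3,5}. Remove smallest leaf 3, emit neighbor 4.
Step 4: leaves = {4,5}. Remove smallest leaf 4, emit neighbor 6.
Step 5: leaves = {5,6}. Remove smallest leaf 5, emit neighbor 7.
Done: 2 vertices remain (6, 7). Sequence = [6 6 4 6 7]

Answer: 6 6 4 6 7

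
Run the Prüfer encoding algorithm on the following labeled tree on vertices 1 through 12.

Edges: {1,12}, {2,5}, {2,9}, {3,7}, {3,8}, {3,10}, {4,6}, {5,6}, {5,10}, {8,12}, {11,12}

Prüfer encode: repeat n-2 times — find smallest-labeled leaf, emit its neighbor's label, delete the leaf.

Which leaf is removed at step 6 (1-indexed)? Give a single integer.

Step 1: current leaves = {1,4,7,9,11}. Remove leaf 1 (neighbor: 12).
Step 2: current leaves = {4,7,9,11}. Remove leaf 4 (neighbor: 6).
Step 3: current leaves = {6,7,9,11}. Remove leaf 6 (neighbor: 5).
Step 4: current leaves = {7,9,11}. Remove leaf 7 (neighbor: 3).
Step 5: current leaves = {9,11}. Remove leaf 9 (neighbor: 2).
Step 6: current leaves = {2,11}. Remove leaf 2 (neighbor: 5).

Answer: 2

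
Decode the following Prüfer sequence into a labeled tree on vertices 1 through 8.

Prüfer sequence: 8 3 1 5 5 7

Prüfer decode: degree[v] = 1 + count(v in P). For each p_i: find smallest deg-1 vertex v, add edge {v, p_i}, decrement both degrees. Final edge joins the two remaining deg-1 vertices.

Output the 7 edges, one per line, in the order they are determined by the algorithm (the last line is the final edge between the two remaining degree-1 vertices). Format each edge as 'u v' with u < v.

Answer: 2 8
3 4
1 3
1 5
5 6
5 7
7 8

Derivation:
Initial degrees: {1:2, 2:1, 3:2, 4:1, 5:3, 6:1, 7:2, 8:2}
Step 1: smallest deg-1 vertex = 2, p_1 = 8. Add edge {2,8}. Now deg[2]=0, deg[8]=1.
Step 2: smallest deg-1 vertex = 4, p_2 = 3. Add edge {3,4}. Now deg[4]=0, deg[3]=1.
Step 3: smallest deg-1 vertex = 3, p_3 = 1. Add edge {1,3}. Now deg[3]=0, deg[1]=1.
Step 4: smallest deg-1 vertex = 1, p_4 = 5. Add edge {1,5}. Now deg[1]=0, deg[5]=2.
Step 5: smallest deg-1 vertex = 6, p_5 = 5. Add edge {5,6}. Now deg[6]=0, deg[5]=1.
Step 6: smallest deg-1 vertex = 5, p_6 = 7. Add edge {5,7}. Now deg[5]=0, deg[7]=1.
Final: two remaining deg-1 vertices are 7, 8. Add edge {7,8}.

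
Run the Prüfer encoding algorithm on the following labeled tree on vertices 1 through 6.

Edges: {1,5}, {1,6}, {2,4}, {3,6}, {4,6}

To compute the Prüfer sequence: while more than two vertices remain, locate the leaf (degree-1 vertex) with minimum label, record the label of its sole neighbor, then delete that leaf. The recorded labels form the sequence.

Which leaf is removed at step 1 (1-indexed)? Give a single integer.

Answer: 2

Derivation:
Step 1: current leaves = {2,3,5}. Remove leaf 2 (neighbor: 4).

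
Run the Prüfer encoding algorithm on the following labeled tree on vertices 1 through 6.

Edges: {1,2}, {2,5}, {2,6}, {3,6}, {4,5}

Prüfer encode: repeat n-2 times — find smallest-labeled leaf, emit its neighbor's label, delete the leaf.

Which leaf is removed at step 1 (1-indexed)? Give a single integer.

Answer: 1

Derivation:
Step 1: current leaves = {1,3,4}. Remove leaf 1 (neighbor: 2).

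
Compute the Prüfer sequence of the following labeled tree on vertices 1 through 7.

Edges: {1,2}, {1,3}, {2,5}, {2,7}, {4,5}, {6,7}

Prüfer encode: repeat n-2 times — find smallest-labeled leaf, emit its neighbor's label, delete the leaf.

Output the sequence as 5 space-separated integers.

Step 1: leaves = {3,4,6}. Remove smallest leaf 3, emit neighbor 1.
Step 2: leaves = {1,4,6}. Remove smallest leaf 1, emit neighbor 2.
Step 3: leaves = {4,6}. Remove smallest leaf 4, emit neighbor 5.
Step 4: leaves = {5,6}. Remove smallest leaf 5, emit neighbor 2.
Step 5: leaves = {2,6}. Remove smallest leaf 2, emit neighbor 7.
Done: 2 vertices remain (6, 7). Sequence = [1 2 5 2 7]

Answer: 1 2 5 2 7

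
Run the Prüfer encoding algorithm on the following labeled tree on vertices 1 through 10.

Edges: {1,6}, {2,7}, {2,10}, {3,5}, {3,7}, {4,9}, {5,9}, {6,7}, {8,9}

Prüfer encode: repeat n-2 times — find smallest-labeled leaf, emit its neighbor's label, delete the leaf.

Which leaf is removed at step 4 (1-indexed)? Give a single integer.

Step 1: current leaves = {1,4,8,10}. Remove leaf 1 (neighbor: 6).
Step 2: current leaves = {4,6,8,10}. Remove leaf 4 (neighbor: 9).
Step 3: current leaves = {6,8,10}. Remove leaf 6 (neighbor: 7).
Step 4: current leaves = {8,10}. Remove leaf 8 (neighbor: 9).

Answer: 8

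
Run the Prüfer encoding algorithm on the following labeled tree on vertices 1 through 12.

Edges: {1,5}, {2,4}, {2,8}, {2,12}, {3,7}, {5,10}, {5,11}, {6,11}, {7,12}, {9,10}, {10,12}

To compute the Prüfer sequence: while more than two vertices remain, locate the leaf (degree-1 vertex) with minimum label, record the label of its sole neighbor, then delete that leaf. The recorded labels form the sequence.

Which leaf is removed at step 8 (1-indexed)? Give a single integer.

Answer: 9

Derivation:
Step 1: current leaves = {1,3,4,6,8,9}. Remove leaf 1 (neighbor: 5).
Step 2: current leaves = {3,4,6,8,9}. Remove leaf 3 (neighbor: 7).
Step 3: current leaves = {4,6,7,8,9}. Remove leaf 4 (neighbor: 2).
Step 4: current leaves = {6,7,8,9}. Remove leaf 6 (neighbor: 11).
Step 5: current leaves = {7,8,9,11}. Remove leaf 7 (neighbor: 12).
Step 6: current leaves = {8,9,11}. Remove leaf 8 (neighbor: 2).
Step 7: current leaves = {2,9,11}. Remove leaf 2 (neighbor: 12).
Step 8: current leaves = {9,11,12}. Remove leaf 9 (neighbor: 10).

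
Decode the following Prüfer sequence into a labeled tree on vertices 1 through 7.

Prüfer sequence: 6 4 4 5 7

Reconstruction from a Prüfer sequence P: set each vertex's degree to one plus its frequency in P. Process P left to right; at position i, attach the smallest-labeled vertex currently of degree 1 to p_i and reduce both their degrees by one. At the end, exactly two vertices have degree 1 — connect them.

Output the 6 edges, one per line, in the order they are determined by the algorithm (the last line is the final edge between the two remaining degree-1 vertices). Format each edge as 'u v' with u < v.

Initial degrees: {1:1, 2:1, 3:1, 4:3, 5:2, 6:2, 7:2}
Step 1: smallest deg-1 vertex = 1, p_1 = 6. Add edge {1,6}. Now deg[1]=0, deg[6]=1.
Step 2: smallest deg-1 vertex = 2, p_2 = 4. Add edge {2,4}. Now deg[2]=0, deg[4]=2.
Step 3: smallest deg-1 vertex = 3, p_3 = 4. Add edge {3,4}. Now deg[3]=0, deg[4]=1.
Step 4: smallest deg-1 vertex = 4, p_4 = 5. Add edge {4,5}. Now deg[4]=0, deg[5]=1.
Step 5: smallest deg-1 vertex = 5, p_5 = 7. Add edge {5,7}. Now deg[5]=0, deg[7]=1.
Final: two remaining deg-1 vertices are 6, 7. Add edge {6,7}.

Answer: 1 6
2 4
3 4
4 5
5 7
6 7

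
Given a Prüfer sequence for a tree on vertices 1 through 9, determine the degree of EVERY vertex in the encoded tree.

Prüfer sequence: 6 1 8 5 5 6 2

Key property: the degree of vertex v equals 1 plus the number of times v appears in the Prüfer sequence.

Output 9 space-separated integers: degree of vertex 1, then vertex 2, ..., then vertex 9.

Answer: 2 2 1 1 3 3 1 2 1

Derivation:
p_1 = 6: count[6] becomes 1
p_2 = 1: count[1] becomes 1
p_3 = 8: count[8] becomes 1
p_4 = 5: count[5] becomes 1
p_5 = 5: count[5] becomes 2
p_6 = 6: count[6] becomes 2
p_7 = 2: count[2] becomes 1
Degrees (1 + count): deg[1]=1+1=2, deg[2]=1+1=2, deg[3]=1+0=1, deg[4]=1+0=1, deg[5]=1+2=3, deg[6]=1+2=3, deg[7]=1+0=1, deg[8]=1+1=2, deg[9]=1+0=1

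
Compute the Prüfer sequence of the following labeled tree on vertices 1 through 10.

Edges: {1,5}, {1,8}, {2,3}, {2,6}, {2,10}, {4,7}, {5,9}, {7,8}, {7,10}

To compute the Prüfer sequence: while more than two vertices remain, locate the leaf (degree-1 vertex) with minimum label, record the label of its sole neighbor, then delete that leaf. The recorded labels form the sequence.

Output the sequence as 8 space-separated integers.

Answer: 2 7 2 10 5 1 8 7

Derivation:
Step 1: leaves = {3,4,6,9}. Remove smallest leaf 3, emit neighbor 2.
Step 2: leaves = {4,6,9}. Remove smallest leaf 4, emit neighbor 7.
Step 3: leaves = {6,9}. Remove smallest leaf 6, emit neighbor 2.
Step 4: leaves = {2,9}. Remove smallest leaf 2, emit neighbor 10.
Step 5: leaves = {9,10}. Remove smallest leaf 9, emit neighbor 5.
Step 6: leaves = {5,10}. Remove smallest leaf 5, emit neighbor 1.
Step 7: leaves = {1,10}. Remove smallest leaf 1, emit neighbor 8.
Step 8: leaves = {8,10}. Remove smallest leaf 8, emit neighbor 7.
Done: 2 vertices remain (7, 10). Sequence = [2 7 2 10 5 1 8 7]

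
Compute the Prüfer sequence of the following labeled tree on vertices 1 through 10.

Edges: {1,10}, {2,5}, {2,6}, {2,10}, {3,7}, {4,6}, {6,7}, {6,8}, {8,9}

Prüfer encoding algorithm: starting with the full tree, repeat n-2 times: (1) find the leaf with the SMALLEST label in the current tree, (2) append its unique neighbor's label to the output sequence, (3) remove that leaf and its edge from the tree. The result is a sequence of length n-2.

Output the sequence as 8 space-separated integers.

Answer: 10 7 6 2 6 8 6 2

Derivation:
Step 1: leaves = {1,3,4,5,9}. Remove smallest leaf 1, emit neighbor 10.
Step 2: leaves = {3,4,5,9,10}. Remove smallest leaf 3, emit neighbor 7.
Step 3: leaves = {4,5,7,9,10}. Remove smallest leaf 4, emit neighbor 6.
Step 4: leaves = {5,7,9,10}. Remove smallest leaf 5, emit neighbor 2.
Step 5: leaves = {7,9,10}. Remove smallest leaf 7, emit neighbor 6.
Step 6: leaves = {9,10}. Remove smallest leaf 9, emit neighbor 8.
Step 7: leaves = {8,10}. Remove smallest leaf 8, emit neighbor 6.
Step 8: leaves = {6,10}. Remove smallest leaf 6, emit neighbor 2.
Done: 2 vertices remain (2, 10). Sequence = [10 7 6 2 6 8 6 2]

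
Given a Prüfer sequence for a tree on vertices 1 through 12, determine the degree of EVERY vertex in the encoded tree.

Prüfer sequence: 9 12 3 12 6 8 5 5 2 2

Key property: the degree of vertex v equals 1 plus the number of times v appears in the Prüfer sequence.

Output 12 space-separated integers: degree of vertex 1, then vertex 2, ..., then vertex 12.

p_1 = 9: count[9] becomes 1
p_2 = 12: count[12] becomes 1
p_3 = 3: count[3] becomes 1
p_4 = 12: count[12] becomes 2
p_5 = 6: count[6] becomes 1
p_6 = 8: count[8] becomes 1
p_7 = 5: count[5] becomes 1
p_8 = 5: count[5] becomes 2
p_9 = 2: count[2] becomes 1
p_10 = 2: count[2] becomes 2
Degrees (1 + count): deg[1]=1+0=1, deg[2]=1+2=3, deg[3]=1+1=2, deg[4]=1+0=1, deg[5]=1+2=3, deg[6]=1+1=2, deg[7]=1+0=1, deg[8]=1+1=2, deg[9]=1+1=2, deg[10]=1+0=1, deg[11]=1+0=1, deg[12]=1+2=3

Answer: 1 3 2 1 3 2 1 2 2 1 1 3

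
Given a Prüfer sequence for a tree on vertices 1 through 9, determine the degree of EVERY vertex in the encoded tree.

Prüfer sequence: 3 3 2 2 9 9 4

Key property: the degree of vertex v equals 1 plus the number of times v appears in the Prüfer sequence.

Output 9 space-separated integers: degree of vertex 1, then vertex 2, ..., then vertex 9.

Answer: 1 3 3 2 1 1 1 1 3

Derivation:
p_1 = 3: count[3] becomes 1
p_2 = 3: count[3] becomes 2
p_3 = 2: count[2] becomes 1
p_4 = 2: count[2] becomes 2
p_5 = 9: count[9] becomes 1
p_6 = 9: count[9] becomes 2
p_7 = 4: count[4] becomes 1
Degrees (1 + count): deg[1]=1+0=1, deg[2]=1+2=3, deg[3]=1+2=3, deg[4]=1+1=2, deg[5]=1+0=1, deg[6]=1+0=1, deg[7]=1+0=1, deg[8]=1+0=1, deg[9]=1+2=3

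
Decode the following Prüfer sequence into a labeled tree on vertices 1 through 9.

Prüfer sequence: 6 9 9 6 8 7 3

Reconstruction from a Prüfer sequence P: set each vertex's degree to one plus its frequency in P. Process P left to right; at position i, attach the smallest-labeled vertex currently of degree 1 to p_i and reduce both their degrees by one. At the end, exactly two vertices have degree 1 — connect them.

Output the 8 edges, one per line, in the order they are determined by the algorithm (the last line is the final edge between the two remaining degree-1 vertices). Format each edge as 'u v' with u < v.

Answer: 1 6
2 9
4 9
5 6
6 8
7 8
3 7
3 9

Derivation:
Initial degrees: {1:1, 2:1, 3:2, 4:1, 5:1, 6:3, 7:2, 8:2, 9:3}
Step 1: smallest deg-1 vertex = 1, p_1 = 6. Add edge {1,6}. Now deg[1]=0, deg[6]=2.
Step 2: smallest deg-1 vertex = 2, p_2 = 9. Add edge {2,9}. Now deg[2]=0, deg[9]=2.
Step 3: smallest deg-1 vertex = 4, p_3 = 9. Add edge {4,9}. Now deg[4]=0, deg[9]=1.
Step 4: smallest deg-1 vertex = 5, p_4 = 6. Add edge {5,6}. Now deg[5]=0, deg[6]=1.
Step 5: smallest deg-1 vertex = 6, p_5 = 8. Add edge {6,8}. Now deg[6]=0, deg[8]=1.
Step 6: smallest deg-1 vertex = 8, p_6 = 7. Add edge {7,8}. Now deg[8]=0, deg[7]=1.
Step 7: smallest deg-1 vertex = 7, p_7 = 3. Add edge {3,7}. Now deg[7]=0, deg[3]=1.
Final: two remaining deg-1 vertices are 3, 9. Add edge {3,9}.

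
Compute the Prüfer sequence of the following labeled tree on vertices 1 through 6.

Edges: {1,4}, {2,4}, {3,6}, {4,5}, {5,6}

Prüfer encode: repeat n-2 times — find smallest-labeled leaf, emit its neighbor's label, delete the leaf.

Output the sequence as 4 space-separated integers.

Step 1: leaves = {1,2,3}. Remove smallest leaf 1, emit neighbor 4.
Step 2: leaves = {2,3}. Remove smallest leaf 2, emit neighbor 4.
Step 3: leaves = {3,4}. Remove smallest leaf 3, emit neighbor 6.
Step 4: leaves = {4,6}. Remove smallest leaf 4, emit neighbor 5.
Done: 2 vertices remain (5, 6). Sequence = [4 4 6 5]

Answer: 4 4 6 5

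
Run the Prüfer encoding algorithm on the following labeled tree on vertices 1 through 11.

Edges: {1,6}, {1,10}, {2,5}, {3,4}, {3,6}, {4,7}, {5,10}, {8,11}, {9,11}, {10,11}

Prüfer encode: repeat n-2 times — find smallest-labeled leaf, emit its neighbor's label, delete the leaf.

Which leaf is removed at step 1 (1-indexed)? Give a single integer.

Answer: 2

Derivation:
Step 1: current leaves = {2,7,8,9}. Remove leaf 2 (neighbor: 5).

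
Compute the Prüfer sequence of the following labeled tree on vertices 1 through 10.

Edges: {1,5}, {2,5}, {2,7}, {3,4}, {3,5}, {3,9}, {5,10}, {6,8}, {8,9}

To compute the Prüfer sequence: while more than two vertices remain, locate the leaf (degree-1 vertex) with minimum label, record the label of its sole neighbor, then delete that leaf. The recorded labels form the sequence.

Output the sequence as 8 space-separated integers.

Step 1: leaves = {1,4,6,7,10}. Remove smallest leaf 1, emit neighbor 5.
Step 2: leaves = {4,6,7,10}. Remove smallest leaf 4, emit neighbor 3.
Step 3: leaves = {6,7,10}. Remove smallest leaf 6, emit neighbor 8.
Step 4: leaves = {7,8,10}. Remove smallest leaf 7, emit neighbor 2.
Step 5: leaves = {2,8,10}. Remove smallest leaf 2, emit neighbor 5.
Step 6: leaves = {8,10}. Remove smallest leaf 8, emit neighbor 9.
Step 7: leaves = {9,10}. Remove smallest leaf 9, emit neighbor 3.
Step 8: leaves = {3,10}. Remove smallest leaf 3, emit neighbor 5.
Done: 2 vertices remain (5, 10). Sequence = [5 3 8 2 5 9 3 5]

Answer: 5 3 8 2 5 9 3 5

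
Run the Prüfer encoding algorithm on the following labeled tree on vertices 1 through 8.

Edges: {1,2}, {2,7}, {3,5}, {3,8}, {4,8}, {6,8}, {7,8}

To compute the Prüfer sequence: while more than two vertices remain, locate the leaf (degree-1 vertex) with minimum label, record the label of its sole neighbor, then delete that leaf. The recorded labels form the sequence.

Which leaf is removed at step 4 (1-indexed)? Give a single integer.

Step 1: current leaves = {1,4,5,6}. Remove leaf 1 (neighbor: 2).
Step 2: current leaves = {2,4,5,6}. Remove leaf 2 (neighbor: 7).
Step 3: current leaves = {4,5,6,7}. Remove leaf 4 (neighbor: 8).
Step 4: current leaves = {5,6,7}. Remove leaf 5 (neighbor: 3).

Answer: 5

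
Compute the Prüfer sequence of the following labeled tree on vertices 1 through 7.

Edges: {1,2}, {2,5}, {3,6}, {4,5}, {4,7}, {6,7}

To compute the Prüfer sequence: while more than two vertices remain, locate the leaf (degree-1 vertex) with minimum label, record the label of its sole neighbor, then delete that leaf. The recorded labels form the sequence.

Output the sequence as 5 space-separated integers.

Step 1: leaves = {1,3}. Remove smallest leaf 1, emit neighbor 2.
Step 2: leaves = {2,3}. Remove smallest leaf 2, emit neighbor 5.
Step 3: leaves = {3,5}. Remove smallest leaf 3, emit neighbor 6.
Step 4: leaves = {5,6}. Remove smallest leaf 5, emit neighbor 4.
Step 5: leaves = {4,6}. Remove smallest leaf 4, emit neighbor 7.
Done: 2 vertices remain (6, 7). Sequence = [2 5 6 4 7]

Answer: 2 5 6 4 7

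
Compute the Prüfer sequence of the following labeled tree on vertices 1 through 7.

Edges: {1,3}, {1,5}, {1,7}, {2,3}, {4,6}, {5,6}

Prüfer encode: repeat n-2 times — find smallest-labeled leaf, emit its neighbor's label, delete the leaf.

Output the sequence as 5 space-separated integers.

Answer: 3 1 6 5 1

Derivation:
Step 1: leaves = {2,4,7}. Remove smallest leaf 2, emit neighbor 3.
Step 2: leaves = {3,4,7}. Remove smallest leaf 3, emit neighbor 1.
Step 3: leaves = {4,7}. Remove smallest leaf 4, emit neighbor 6.
Step 4: leaves = {6,7}. Remove smallest leaf 6, emit neighbor 5.
Step 5: leaves = {5,7}. Remove smallest leaf 5, emit neighbor 1.
Done: 2 vertices remain (1, 7). Sequence = [3 1 6 5 1]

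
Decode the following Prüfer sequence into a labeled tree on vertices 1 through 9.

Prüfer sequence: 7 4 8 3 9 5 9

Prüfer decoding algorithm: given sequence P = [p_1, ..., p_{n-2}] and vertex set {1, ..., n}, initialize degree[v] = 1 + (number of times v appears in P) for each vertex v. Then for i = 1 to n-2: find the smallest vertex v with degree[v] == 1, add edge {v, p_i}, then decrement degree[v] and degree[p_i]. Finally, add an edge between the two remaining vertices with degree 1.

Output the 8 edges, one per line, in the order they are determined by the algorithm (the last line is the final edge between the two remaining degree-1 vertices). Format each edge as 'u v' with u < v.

Answer: 1 7
2 4
4 8
3 6
3 9
5 7
5 9
8 9

Derivation:
Initial degrees: {1:1, 2:1, 3:2, 4:2, 5:2, 6:1, 7:2, 8:2, 9:3}
Step 1: smallest deg-1 vertex = 1, p_1 = 7. Add edge {1,7}. Now deg[1]=0, deg[7]=1.
Step 2: smallest deg-1 vertex = 2, p_2 = 4. Add edge {2,4}. Now deg[2]=0, deg[4]=1.
Step 3: smallest deg-1 vertex = 4, p_3 = 8. Add edge {4,8}. Now deg[4]=0, deg[8]=1.
Step 4: smallest deg-1 vertex = 6, p_4 = 3. Add edge {3,6}. Now deg[6]=0, deg[3]=1.
Step 5: smallest deg-1 vertex = 3, p_5 = 9. Add edge {3,9}. Now deg[3]=0, deg[9]=2.
Step 6: smallest deg-1 vertex = 7, p_6 = 5. Add edge {5,7}. Now deg[7]=0, deg[5]=1.
Step 7: smallest deg-1 vertex = 5, p_7 = 9. Add edge {5,9}. Now deg[5]=0, deg[9]=1.
Final: two remaining deg-1 vertices are 8, 9. Add edge {8,9}.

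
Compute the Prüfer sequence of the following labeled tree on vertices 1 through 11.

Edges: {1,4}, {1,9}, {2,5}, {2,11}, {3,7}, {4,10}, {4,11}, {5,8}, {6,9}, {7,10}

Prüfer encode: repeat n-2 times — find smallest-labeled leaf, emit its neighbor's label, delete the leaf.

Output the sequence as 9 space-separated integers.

Answer: 7 9 10 5 2 11 1 4 4

Derivation:
Step 1: leaves = {3,6,8}. Remove smallest leaf 3, emit neighbor 7.
Step 2: leaves = {6,7,8}. Remove smallest leaf 6, emit neighbor 9.
Step 3: leaves = {7,8,9}. Remove smallest leaf 7, emit neighbor 10.
Step 4: leaves = {8,9,10}. Remove smallest leaf 8, emit neighbor 5.
Step 5: leaves = {5,9,10}. Remove smallest leaf 5, emit neighbor 2.
Step 6: leaves = {2,9,10}. Remove smallest leaf 2, emit neighbor 11.
Step 7: leaves = {9,10,11}. Remove smallest leaf 9, emit neighbor 1.
Step 8: leaves = {1,10,11}. Remove smallest leaf 1, emit neighbor 4.
Step 9: leaves = {10,11}. Remove smallest leaf 10, emit neighbor 4.
Done: 2 vertices remain (4, 11). Sequence = [7 9 10 5 2 11 1 4 4]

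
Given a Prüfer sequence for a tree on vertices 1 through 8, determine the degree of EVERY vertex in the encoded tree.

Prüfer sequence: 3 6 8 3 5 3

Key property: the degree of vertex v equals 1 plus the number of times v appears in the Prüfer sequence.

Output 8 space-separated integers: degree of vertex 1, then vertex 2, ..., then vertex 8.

Answer: 1 1 4 1 2 2 1 2

Derivation:
p_1 = 3: count[3] becomes 1
p_2 = 6: count[6] becomes 1
p_3 = 8: count[8] becomes 1
p_4 = 3: count[3] becomes 2
p_5 = 5: count[5] becomes 1
p_6 = 3: count[3] becomes 3
Degrees (1 + count): deg[1]=1+0=1, deg[2]=1+0=1, deg[3]=1+3=4, deg[4]=1+0=1, deg[5]=1+1=2, deg[6]=1+1=2, deg[7]=1+0=1, deg[8]=1+1=2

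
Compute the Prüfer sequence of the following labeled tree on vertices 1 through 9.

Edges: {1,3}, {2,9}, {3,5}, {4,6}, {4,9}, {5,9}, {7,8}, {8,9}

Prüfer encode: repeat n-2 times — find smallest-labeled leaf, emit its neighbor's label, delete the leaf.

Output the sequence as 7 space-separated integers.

Answer: 3 9 5 9 4 9 8

Derivation:
Step 1: leaves = {1,2,6,7}. Remove smallest leaf 1, emit neighbor 3.
Step 2: leaves = {2,3,6,7}. Remove smallest leaf 2, emit neighbor 9.
Step 3: leaves = {3,6,7}. Remove smallest leaf 3, emit neighbor 5.
Step 4: leaves = {5,6,7}. Remove smallest leaf 5, emit neighbor 9.
Step 5: leaves = {6,7}. Remove smallest leaf 6, emit neighbor 4.
Step 6: leaves = {4,7}. Remove smallest leaf 4, emit neighbor 9.
Step 7: leaves = {7,9}. Remove smallest leaf 7, emit neighbor 8.
Done: 2 vertices remain (8, 9). Sequence = [3 9 5 9 4 9 8]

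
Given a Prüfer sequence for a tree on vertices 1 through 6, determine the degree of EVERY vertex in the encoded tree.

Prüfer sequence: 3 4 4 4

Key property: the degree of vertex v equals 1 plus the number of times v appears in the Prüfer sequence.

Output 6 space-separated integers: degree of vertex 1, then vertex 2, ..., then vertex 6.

Answer: 1 1 2 4 1 1

Derivation:
p_1 = 3: count[3] becomes 1
p_2 = 4: count[4] becomes 1
p_3 = 4: count[4] becomes 2
p_4 = 4: count[4] becomes 3
Degrees (1 + count): deg[1]=1+0=1, deg[2]=1+0=1, deg[3]=1+1=2, deg[4]=1+3=4, deg[5]=1+0=1, deg[6]=1+0=1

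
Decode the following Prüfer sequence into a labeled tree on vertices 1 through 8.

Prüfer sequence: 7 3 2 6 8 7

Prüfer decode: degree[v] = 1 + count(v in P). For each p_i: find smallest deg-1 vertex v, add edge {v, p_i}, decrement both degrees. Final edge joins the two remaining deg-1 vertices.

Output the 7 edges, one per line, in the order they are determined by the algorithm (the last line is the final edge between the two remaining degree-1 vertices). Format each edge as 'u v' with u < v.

Initial degrees: {1:1, 2:2, 3:2, 4:1, 5:1, 6:2, 7:3, 8:2}
Step 1: smallest deg-1 vertex = 1, p_1 = 7. Add edge {1,7}. Now deg[1]=0, deg[7]=2.
Step 2: smallest deg-1 vertex = 4, p_2 = 3. Add edge {3,4}. Now deg[4]=0, deg[3]=1.
Step 3: smallest deg-1 vertex = 3, p_3 = 2. Add edge {2,3}. Now deg[3]=0, deg[2]=1.
Step 4: smallest deg-1 vertex = 2, p_4 = 6. Add edge {2,6}. Now deg[2]=0, deg[6]=1.
Step 5: smallest deg-1 vertex = 5, p_5 = 8. Add edge {5,8}. Now deg[5]=0, deg[8]=1.
Step 6: smallest deg-1 vertex = 6, p_6 = 7. Add edge {6,7}. Now deg[6]=0, deg[7]=1.
Final: two remaining deg-1 vertices are 7, 8. Add edge {7,8}.

Answer: 1 7
3 4
2 3
2 6
5 8
6 7
7 8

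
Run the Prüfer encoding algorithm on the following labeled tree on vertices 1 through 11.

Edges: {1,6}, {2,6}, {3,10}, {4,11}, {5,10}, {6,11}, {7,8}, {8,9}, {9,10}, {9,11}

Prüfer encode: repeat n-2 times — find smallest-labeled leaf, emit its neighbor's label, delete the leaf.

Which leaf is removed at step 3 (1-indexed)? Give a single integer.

Step 1: current leaves = {1,2,3,4,5,7}. Remove leaf 1 (neighbor: 6).
Step 2: current leaves = {2,3,4,5,7}. Remove leaf 2 (neighbor: 6).
Step 3: current leaves = {3,4,5,6,7}. Remove leaf 3 (neighbor: 10).

Answer: 3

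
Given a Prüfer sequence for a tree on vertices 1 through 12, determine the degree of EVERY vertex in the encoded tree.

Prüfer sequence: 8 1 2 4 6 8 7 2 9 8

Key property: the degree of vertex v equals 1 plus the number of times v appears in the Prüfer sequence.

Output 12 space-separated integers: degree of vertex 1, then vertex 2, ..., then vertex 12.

Answer: 2 3 1 2 1 2 2 4 2 1 1 1

Derivation:
p_1 = 8: count[8] becomes 1
p_2 = 1: count[1] becomes 1
p_3 = 2: count[2] becomes 1
p_4 = 4: count[4] becomes 1
p_5 = 6: count[6] becomes 1
p_6 = 8: count[8] becomes 2
p_7 = 7: count[7] becomes 1
p_8 = 2: count[2] becomes 2
p_9 = 9: count[9] becomes 1
p_10 = 8: count[8] becomes 3
Degrees (1 + count): deg[1]=1+1=2, deg[2]=1+2=3, deg[3]=1+0=1, deg[4]=1+1=2, deg[5]=1+0=1, deg[6]=1+1=2, deg[7]=1+1=2, deg[8]=1+3=4, deg[9]=1+1=2, deg[10]=1+0=1, deg[11]=1+0=1, deg[12]=1+0=1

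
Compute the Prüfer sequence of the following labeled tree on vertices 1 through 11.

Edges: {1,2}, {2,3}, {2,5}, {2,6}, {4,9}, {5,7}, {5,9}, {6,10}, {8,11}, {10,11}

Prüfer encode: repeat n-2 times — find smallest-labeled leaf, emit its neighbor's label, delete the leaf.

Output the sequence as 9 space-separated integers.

Step 1: leaves = {1,3,4,7,8}. Remove smallest leaf 1, emit neighbor 2.
Step 2: leaves = {3,4,7,8}. Remove smallest leaf 3, emit neighbor 2.
Step 3: leaves = {4,7,8}. Remove smallest leaf 4, emit neighbor 9.
Step 4: leaves = {7,8,9}. Remove smallest leaf 7, emit neighbor 5.
Step 5: leaves = {8,9}. Remove smallest leaf 8, emit neighbor 11.
Step 6: leaves = {9,11}. Remove smallest leaf 9, emit neighbor 5.
Step 7: leaves = {5,11}. Remove smallest leaf 5, emit neighbor 2.
Step 8: leaves = {2,11}. Remove smallest leaf 2, emit neighbor 6.
Step 9: leaves = {6,11}. Remove smallest leaf 6, emit neighbor 10.
Done: 2 vertices remain (10, 11). Sequence = [2 2 9 5 11 5 2 6 10]

Answer: 2 2 9 5 11 5 2 6 10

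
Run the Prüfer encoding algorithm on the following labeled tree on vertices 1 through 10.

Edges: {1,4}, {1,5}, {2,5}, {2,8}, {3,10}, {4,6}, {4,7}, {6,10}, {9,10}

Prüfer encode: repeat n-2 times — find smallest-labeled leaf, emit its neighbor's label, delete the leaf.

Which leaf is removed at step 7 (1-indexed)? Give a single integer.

Answer: 4

Derivation:
Step 1: current leaves = {3,7,8,9}. Remove leaf 3 (neighbor: 10).
Step 2: current leaves = {7,8,9}. Remove leaf 7 (neighbor: 4).
Step 3: current leaves = {8,9}. Remove leaf 8 (neighbor: 2).
Step 4: current leaves = {2,9}. Remove leaf 2 (neighbor: 5).
Step 5: current leaves = {5,9}. Remove leaf 5 (neighbor: 1).
Step 6: current leaves = {1,9}. Remove leaf 1 (neighbor: 4).
Step 7: current leaves = {4,9}. Remove leaf 4 (neighbor: 6).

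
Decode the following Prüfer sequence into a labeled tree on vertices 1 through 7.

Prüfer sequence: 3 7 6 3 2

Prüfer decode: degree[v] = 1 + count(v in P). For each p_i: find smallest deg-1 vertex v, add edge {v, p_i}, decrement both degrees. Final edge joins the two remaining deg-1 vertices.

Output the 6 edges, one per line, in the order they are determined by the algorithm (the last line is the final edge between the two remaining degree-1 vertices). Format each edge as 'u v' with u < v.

Initial degrees: {1:1, 2:2, 3:3, 4:1, 5:1, 6:2, 7:2}
Step 1: smallest deg-1 vertex = 1, p_1 = 3. Add edge {1,3}. Now deg[1]=0, deg[3]=2.
Step 2: smallest deg-1 vertex = 4, p_2 = 7. Add edge {4,7}. Now deg[4]=0, deg[7]=1.
Step 3: smallest deg-1 vertex = 5, p_3 = 6. Add edge {5,6}. Now deg[5]=0, deg[6]=1.
Step 4: smallest deg-1 vertex = 6, p_4 = 3. Add edge {3,6}. Now deg[6]=0, deg[3]=1.
Step 5: smallest deg-1 vertex = 3, p_5 = 2. Add edge {2,3}. Now deg[3]=0, deg[2]=1.
Final: two remaining deg-1 vertices are 2, 7. Add edge {2,7}.

Answer: 1 3
4 7
5 6
3 6
2 3
2 7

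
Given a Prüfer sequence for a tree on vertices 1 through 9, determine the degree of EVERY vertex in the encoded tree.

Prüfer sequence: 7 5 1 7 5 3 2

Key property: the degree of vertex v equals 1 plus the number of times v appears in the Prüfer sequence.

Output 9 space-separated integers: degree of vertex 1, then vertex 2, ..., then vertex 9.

Answer: 2 2 2 1 3 1 3 1 1

Derivation:
p_1 = 7: count[7] becomes 1
p_2 = 5: count[5] becomes 1
p_3 = 1: count[1] becomes 1
p_4 = 7: count[7] becomes 2
p_5 = 5: count[5] becomes 2
p_6 = 3: count[3] becomes 1
p_7 = 2: count[2] becomes 1
Degrees (1 + count): deg[1]=1+1=2, deg[2]=1+1=2, deg[3]=1+1=2, deg[4]=1+0=1, deg[5]=1+2=3, deg[6]=1+0=1, deg[7]=1+2=3, deg[8]=1+0=1, deg[9]=1+0=1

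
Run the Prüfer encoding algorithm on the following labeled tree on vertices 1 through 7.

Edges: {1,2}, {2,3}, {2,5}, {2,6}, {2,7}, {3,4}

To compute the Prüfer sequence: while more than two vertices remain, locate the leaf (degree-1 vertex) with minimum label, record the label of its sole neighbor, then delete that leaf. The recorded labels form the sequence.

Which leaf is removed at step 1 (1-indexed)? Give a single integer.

Step 1: current leaves = {1,4,5,6,7}. Remove leaf 1 (neighbor: 2).

Answer: 1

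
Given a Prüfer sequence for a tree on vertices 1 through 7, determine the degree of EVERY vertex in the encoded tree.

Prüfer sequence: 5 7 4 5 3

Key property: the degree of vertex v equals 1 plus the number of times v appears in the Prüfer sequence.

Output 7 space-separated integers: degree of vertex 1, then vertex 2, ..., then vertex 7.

p_1 = 5: count[5] becomes 1
p_2 = 7: count[7] becomes 1
p_3 = 4: count[4] becomes 1
p_4 = 5: count[5] becomes 2
p_5 = 3: count[3] becomes 1
Degrees (1 + count): deg[1]=1+0=1, deg[2]=1+0=1, deg[3]=1+1=2, deg[4]=1+1=2, deg[5]=1+2=3, deg[6]=1+0=1, deg[7]=1+1=2

Answer: 1 1 2 2 3 1 2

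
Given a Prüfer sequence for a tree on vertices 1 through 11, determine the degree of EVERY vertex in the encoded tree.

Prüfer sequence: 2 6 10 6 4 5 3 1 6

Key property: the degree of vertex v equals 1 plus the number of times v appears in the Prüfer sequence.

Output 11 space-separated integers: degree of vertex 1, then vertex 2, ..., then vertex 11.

Answer: 2 2 2 2 2 4 1 1 1 2 1

Derivation:
p_1 = 2: count[2] becomes 1
p_2 = 6: count[6] becomes 1
p_3 = 10: count[10] becomes 1
p_4 = 6: count[6] becomes 2
p_5 = 4: count[4] becomes 1
p_6 = 5: count[5] becomes 1
p_7 = 3: count[3] becomes 1
p_8 = 1: count[1] becomes 1
p_9 = 6: count[6] becomes 3
Degrees (1 + count): deg[1]=1+1=2, deg[2]=1+1=2, deg[3]=1+1=2, deg[4]=1+1=2, deg[5]=1+1=2, deg[6]=1+3=4, deg[7]=1+0=1, deg[8]=1+0=1, deg[9]=1+0=1, deg[10]=1+1=2, deg[11]=1+0=1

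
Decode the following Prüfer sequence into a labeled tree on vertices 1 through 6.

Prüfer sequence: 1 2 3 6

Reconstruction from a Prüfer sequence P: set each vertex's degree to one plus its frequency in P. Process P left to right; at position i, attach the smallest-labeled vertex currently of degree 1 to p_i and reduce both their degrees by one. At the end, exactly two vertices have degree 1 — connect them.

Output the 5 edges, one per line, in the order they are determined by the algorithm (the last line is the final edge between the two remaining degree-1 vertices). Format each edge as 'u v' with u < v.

Answer: 1 4
1 2
2 3
3 6
5 6

Derivation:
Initial degrees: {1:2, 2:2, 3:2, 4:1, 5:1, 6:2}
Step 1: smallest deg-1 vertex = 4, p_1 = 1. Add edge {1,4}. Now deg[4]=0, deg[1]=1.
Step 2: smallest deg-1 vertex = 1, p_2 = 2. Add edge {1,2}. Now deg[1]=0, deg[2]=1.
Step 3: smallest deg-1 vertex = 2, p_3 = 3. Add edge {2,3}. Now deg[2]=0, deg[3]=1.
Step 4: smallest deg-1 vertex = 3, p_4 = 6. Add edge {3,6}. Now deg[3]=0, deg[6]=1.
Final: two remaining deg-1 vertices are 5, 6. Add edge {5,6}.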